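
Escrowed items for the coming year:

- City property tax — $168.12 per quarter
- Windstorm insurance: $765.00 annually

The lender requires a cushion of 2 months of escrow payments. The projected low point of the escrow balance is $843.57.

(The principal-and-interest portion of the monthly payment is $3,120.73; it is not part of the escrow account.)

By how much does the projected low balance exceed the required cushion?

City property tax — $168.12 × 4 = $672.48 annually
Windstorm insurance — $765.00 annually
Total annual escrow = $672.48 + $765.00 = $1,437.48
Base monthly escrow = $1,437.48 / 12 = $119.79
Required cushion = 2 × $119.79 = $239.58
Surplus = $843.57 − $239.58 = $603.99

$603.99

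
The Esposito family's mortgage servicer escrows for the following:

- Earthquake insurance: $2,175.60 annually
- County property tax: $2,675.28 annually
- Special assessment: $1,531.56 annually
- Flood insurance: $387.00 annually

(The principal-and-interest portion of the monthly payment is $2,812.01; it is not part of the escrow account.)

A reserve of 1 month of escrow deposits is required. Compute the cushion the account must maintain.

$564.12

Earthquake insurance — $2,175.60 annually
County property tax — $2,675.28 annually
Special assessment — $1,531.56 annually
Flood insurance — $387.00 annually
Annual escrow total = $2,175.60 + $2,675.28 + $1,531.56 + $387.00 = $6,769.44
Base monthly escrow = $6,769.44 ÷ 12 = $564.12
Cushion = 1 × $564.12 = $564.12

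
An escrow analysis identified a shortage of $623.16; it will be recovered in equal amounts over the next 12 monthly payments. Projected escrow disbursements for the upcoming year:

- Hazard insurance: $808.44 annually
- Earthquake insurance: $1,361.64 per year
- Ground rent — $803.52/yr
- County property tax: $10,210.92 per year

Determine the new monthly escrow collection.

Hazard insurance — $808.44 annually
Earthquake insurance — $1,361.64 annually
Ground rent — $803.52 annually
County property tax — $10,210.92 annually
Combined annual = $13,184.52
Per month = $13,184.52 ÷ 12 = $1,098.71
Shortage spread = $623.16 ÷ 12 = $51.93/mo
Adjusted monthly = $1,098.71 + $51.93 = $1,150.64

$1,150.64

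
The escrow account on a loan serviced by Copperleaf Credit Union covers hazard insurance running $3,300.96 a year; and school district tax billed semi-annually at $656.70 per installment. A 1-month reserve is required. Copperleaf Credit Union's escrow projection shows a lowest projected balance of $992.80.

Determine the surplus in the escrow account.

Hazard insurance = $3,300.96/yr
School district tax = $656.70 × 2 = $1,313.40/yr
Total annual escrow = $3,300.96 + $1,313.40 = $4,614.36
Monthly escrow = $4,614.36 / 12 = $384.53
Cushion = 1 × $384.53 = $384.53
Surplus = $992.80 − $384.53 = $608.27

$608.27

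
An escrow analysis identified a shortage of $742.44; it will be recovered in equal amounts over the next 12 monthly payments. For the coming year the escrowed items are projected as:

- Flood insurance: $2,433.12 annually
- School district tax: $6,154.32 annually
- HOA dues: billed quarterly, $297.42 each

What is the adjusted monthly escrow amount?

$876.63

Flood insurance = $2,433.12/yr
School district tax = $6,154.32/yr
HOA dues = $297.42 × 4 = $1,189.68/yr
Total per year = $9,777.12
Per month = $9,777.12 ÷ 12 = $814.76
Shortage per month = $742.44 / 12 = $61.87
New monthly escrow = $814.76 + $61.87 = $876.63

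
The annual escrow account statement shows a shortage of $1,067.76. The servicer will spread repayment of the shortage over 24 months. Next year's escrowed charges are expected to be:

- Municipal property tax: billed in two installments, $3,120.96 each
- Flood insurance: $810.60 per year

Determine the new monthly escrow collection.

Municipal property tax = $3,120.96 × 2 = $6,241.92
Flood insurance = $810.60
Total annual escrow = $6,241.92 + $810.60 = $7,052.52
Monthly escrow = $7,052.52 ÷ 12 = $587.71
Shortage per month = $1,067.76 ÷ 24 = $44.49
Adjusted monthly = $587.71 + $44.49 = $632.20

$632.20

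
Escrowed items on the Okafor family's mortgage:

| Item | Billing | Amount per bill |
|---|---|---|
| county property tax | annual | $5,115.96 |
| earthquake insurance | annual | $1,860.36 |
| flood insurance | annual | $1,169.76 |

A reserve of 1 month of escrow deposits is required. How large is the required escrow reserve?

County property tax = $5,115.96/yr
Earthquake insurance = $1,860.36/yr
Flood insurance = $1,169.76/yr
Yearly total = $8,146.08
Base monthly escrow = $8,146.08 ÷ 12 = $678.84
Reserve = 1 × $678.84 = $678.84

$678.84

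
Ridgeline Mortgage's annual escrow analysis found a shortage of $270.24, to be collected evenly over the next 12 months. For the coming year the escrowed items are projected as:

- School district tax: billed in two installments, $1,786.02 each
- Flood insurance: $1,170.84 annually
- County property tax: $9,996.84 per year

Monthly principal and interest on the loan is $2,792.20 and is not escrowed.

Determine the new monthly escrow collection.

$1,250.83

School district tax = $1,786.02 × 2 = $3,572.04/yr
Flood insurance = $1,170.84/yr
County property tax = $9,996.84/yr
Yearly total = $3,572.04 + $1,170.84 + $9,996.84 = $14,739.72
Monthly = $14,739.72 ÷ 12 = $1,228.31
Shortage spread = $270.24 ÷ 12 = $22.52/mo
Adjusted monthly = $1,228.31 + $22.52 = $1,250.83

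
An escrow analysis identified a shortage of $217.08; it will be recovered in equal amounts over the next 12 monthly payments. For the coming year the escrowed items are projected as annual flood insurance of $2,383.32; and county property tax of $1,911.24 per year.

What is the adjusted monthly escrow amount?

Flood insurance = $2,383.32
County property tax = $1,911.24
Annual escrow total = $4,294.56
Monthly = $4,294.56 ÷ 12 = $357.88
Shortage spread = $217.08 ÷ 12 = $18.09/mo
Adjusted monthly = $357.88 + $18.09 = $375.97

$375.97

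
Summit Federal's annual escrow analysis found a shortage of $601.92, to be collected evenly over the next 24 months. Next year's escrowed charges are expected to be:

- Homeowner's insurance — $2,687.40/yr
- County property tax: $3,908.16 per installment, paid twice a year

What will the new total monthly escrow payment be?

$900.39

Homeowner's insurance = $2,687.40/yr
County property tax = $3,908.16 × 2 = $7,816.32/yr
Total annual escrow = $2,687.40 + $7,816.32 = $10,503.72
Per month = $10,503.72 / 12 = $875.31
Shortage per month = $601.92 ÷ 24 = $25.08
Adjusted monthly = $875.31 + $25.08 = $900.39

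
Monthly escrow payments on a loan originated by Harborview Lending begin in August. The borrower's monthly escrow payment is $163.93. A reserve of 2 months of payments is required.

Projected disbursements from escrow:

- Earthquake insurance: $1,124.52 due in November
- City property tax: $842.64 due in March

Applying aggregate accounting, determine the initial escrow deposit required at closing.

Cushion = 2 × $163.93 = $327.86
Trial balance (start $0, +$163.93 each month, − disbursements):
  Aug: +$163.93 → $163.93
  Sep: +$163.93 → $327.86
  Oct: +$163.93 → $491.79
  Nov: +$163.93 − $1,124.52 → -$468.80
  Dec: +$163.93 → -$304.87
  Jan: +$163.93 → -$140.94
  Feb: +$163.93 → $22.99
  Mar: +$163.93 − $842.64 → -$655.72
  Apr: +$163.93 → -$491.79
  May: +$163.93 → -$327.86
  Jun: +$163.93 → -$163.93
  Jul: +$163.93 → $0.00
Lowest trial balance = -$655.72 (Mar)
Initial deposit = cushion − low point = $327.86 − (-$655.72) = $983.58

$983.58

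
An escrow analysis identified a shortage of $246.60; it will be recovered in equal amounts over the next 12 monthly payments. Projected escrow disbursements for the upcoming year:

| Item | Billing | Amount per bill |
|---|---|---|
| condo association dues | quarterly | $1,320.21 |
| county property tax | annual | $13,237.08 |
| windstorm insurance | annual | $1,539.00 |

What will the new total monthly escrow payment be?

$1,691.96

Condo association dues: $1,320.21 × 4 = $5,280.84/yr
County property tax: $13,237.08/yr
Windstorm insurance: $1,539.00/yr
Total annual escrow = $5,280.84 + $13,237.08 + $1,539.00 = $20,056.92
Monthly = $20,056.92 ÷ 12 = $1,671.41
Shortage per month = $246.60 / 12 = $20.55
New monthly escrow = $1,671.41 + $20.55 = $1,691.96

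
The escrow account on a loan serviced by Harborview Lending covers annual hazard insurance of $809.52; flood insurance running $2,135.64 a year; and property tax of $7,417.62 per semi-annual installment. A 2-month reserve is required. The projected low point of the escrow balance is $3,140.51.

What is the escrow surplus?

$177.11

Hazard insurance: $809.52 per year
Flood insurance: $2,135.64 per year
Property tax: $7,417.62 × 2 = $14,835.24 per year
Combined annual = $809.52 + $2,135.64 + $14,835.24 = $17,780.40
Monthly escrow = $17,780.40 / 12 = $1,481.70
Required reserve = 2 × $1,481.70 = $2,963.40
Surplus = $3,140.51 − $2,963.40 = $177.11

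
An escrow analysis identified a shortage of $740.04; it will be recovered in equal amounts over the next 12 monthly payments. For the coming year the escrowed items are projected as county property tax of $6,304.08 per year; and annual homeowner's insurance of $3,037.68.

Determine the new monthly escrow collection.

$840.15

County property tax — $6,304.08/yr
Homeowner's insurance — $3,037.68/yr
Combined annual = $9,341.76
Per month = $9,341.76 ÷ 12 = $778.48
Shortage per month = $740.04 ÷ 12 = $61.67
Adjusted monthly = $778.48 + $61.67 = $840.15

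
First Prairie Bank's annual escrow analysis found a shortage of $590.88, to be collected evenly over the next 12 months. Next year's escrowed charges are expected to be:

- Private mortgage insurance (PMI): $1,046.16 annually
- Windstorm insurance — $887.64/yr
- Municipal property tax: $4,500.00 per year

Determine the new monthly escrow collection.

Private mortgage insurance (PMI) — $1,046.16 annually
Windstorm insurance — $887.64 annually
Municipal property tax — $4,500.00 annually
Annual escrow total = $1,046.16 + $887.64 + $4,500.00 = $6,433.80
Per month = $6,433.80 / 12 = $536.15
Monthly shortage recovery: $590.88 / 12 = $49.24
New monthly escrow = $536.15 + $49.24 = $585.39

$585.39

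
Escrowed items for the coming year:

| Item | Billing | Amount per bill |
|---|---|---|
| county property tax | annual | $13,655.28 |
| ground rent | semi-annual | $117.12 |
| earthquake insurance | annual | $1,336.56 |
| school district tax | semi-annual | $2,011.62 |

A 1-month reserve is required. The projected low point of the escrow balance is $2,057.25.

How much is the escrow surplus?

County property tax = $13,655.28 annually
Ground rent = $117.12 × 2 = $234.24 annually
Earthquake insurance = $1,336.56 annually
School district tax = $2,011.62 × 2 = $4,023.24 annually
Combined annual = $19,249.32
Monthly escrow = $19,249.32 ÷ 12 = $1,604.11
Required reserve = 1 × $1,604.11 = $1,604.11
Excess over cushion: $2,057.25 − $1,604.11 = $453.14

$453.14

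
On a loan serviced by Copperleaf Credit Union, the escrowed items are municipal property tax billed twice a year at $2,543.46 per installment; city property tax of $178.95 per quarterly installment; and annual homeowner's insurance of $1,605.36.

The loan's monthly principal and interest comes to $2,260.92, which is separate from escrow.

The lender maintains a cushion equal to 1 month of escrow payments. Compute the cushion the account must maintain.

$617.34

Municipal property tax — $2,543.46 × 2 = $5,086.92 annually
City property tax — $178.95 × 4 = $715.80 annually
Homeowner's insurance — $1,605.36 annually
Total annual escrow = $7,408.08
Base monthly escrow = $7,408.08 ÷ 12 = $617.34
Cushion = 1 × $617.34 = $617.34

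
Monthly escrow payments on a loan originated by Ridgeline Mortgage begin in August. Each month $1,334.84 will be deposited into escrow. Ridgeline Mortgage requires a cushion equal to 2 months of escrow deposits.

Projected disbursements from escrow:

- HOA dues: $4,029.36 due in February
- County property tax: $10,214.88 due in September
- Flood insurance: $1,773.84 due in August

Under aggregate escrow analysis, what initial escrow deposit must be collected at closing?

$11,988.72

Cushion = 2 × $1,334.84 = $2,669.68
Trial balance (start $0, +$1,334.84 each month, − disbursements):
  Aug: +$1,334.84 − $1,773.84 → -$439.00
  Sep: +$1,334.84 − $10,214.88 → -$9,319.04
  Oct: +$1,334.84 → -$7,984.20
  Nov: +$1,334.84 → -$6,649.36
  Dec: +$1,334.84 → -$5,314.52
  Jan: +$1,334.84 → -$3,979.68
  Feb: +$1,334.84 − $4,029.36 → -$6,674.20
  Mar: +$1,334.84 → -$5,339.36
  Apr: +$1,334.84 → -$4,004.52
  May: +$1,334.84 → -$2,669.68
  Jun: +$1,334.84 → -$1,334.84
  Jul: +$1,334.84 → $0.00
Lowest trial balance = -$9,319.04 (Sep)
Initial deposit = cushion − low point = $2,669.68 − (-$9,319.04) = $11,988.72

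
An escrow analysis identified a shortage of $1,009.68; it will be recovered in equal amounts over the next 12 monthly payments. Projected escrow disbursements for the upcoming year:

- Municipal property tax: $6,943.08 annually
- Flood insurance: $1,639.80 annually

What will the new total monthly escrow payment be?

Municipal property tax = $6,943.08 per year
Flood insurance = $1,639.80 per year
Total annual escrow = $8,582.88
Monthly = $8,582.88 ÷ 12 = $715.24
Shortage spread = $1,009.68 / 12 = $84.14/mo
Adjusted monthly = $715.24 + $84.14 = $799.38

$799.38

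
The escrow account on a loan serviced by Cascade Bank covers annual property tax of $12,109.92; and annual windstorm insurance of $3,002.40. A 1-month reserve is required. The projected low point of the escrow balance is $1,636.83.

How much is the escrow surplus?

$377.47

Property tax — $12,109.92
Windstorm insurance — $3,002.40
Yearly total = $12,109.92 + $3,002.40 = $15,112.32
Per month = $15,112.32 / 12 = $1,259.36
Required cushion = 1 × $1,259.36 = $1,259.36
Excess over cushion: $1,636.83 − $1,259.36 = $377.47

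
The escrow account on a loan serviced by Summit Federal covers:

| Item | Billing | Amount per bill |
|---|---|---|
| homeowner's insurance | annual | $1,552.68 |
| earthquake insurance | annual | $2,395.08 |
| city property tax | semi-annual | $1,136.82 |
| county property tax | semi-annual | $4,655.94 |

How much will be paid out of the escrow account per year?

Homeowner's insurance: $1,552.68
Earthquake insurance: $2,395.08
City property tax: $1,136.82 × 2 = $2,273.64
County property tax: $4,655.94 × 2 = $9,311.88
Combined annual = $1,552.68 + $2,395.08 + $2,273.64 + $9,311.88 = $15,533.28

$15,533.28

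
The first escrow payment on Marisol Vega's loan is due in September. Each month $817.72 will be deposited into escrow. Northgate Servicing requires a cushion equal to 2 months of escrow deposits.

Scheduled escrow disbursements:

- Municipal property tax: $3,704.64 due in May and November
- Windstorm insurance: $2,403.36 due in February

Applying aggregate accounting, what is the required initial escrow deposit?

Cushion = 2 × $817.72 = $1,635.44
Trial balance (start $0, +$817.72 each month, − disbursements):
  Sep: +$817.72 → $817.72
  Oct: +$817.72 → $1,635.44
  Nov: +$817.72 − $3,704.64 → -$1,251.48
  Dec: +$817.72 → -$433.76
  Jan: +$817.72 → $383.96
  Feb: +$817.72 − $2,403.36 → -$1,201.68
  Mar: +$817.72 → -$383.96
  Apr: +$817.72 → $433.76
  May: +$817.72 − $3,704.64 → -$2,453.16
  Jun: +$817.72 → -$1,635.44
  Jul: +$817.72 → -$817.72
  Aug: +$817.72 → $0.00
Lowest trial balance = -$2,453.16 (May)
Initial deposit = cushion − low point = $1,635.44 − (-$2,453.16) = $4,088.60

$4,088.60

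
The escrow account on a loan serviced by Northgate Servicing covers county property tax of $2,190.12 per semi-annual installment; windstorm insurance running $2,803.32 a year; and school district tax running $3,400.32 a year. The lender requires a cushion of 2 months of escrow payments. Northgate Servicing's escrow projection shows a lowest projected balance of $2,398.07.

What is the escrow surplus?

County property tax: $2,190.12 × 2 = $4,380.24/yr
Windstorm insurance: $2,803.32/yr
School district tax: $3,400.32/yr
Yearly total = $4,380.24 + $2,803.32 + $3,400.32 = $10,583.88
Monthly = $10,583.88 / 12 = $881.99
Cushion = 2 × $881.99 = $1,763.98
Excess over cushion: $2,398.07 − $1,763.98 = $634.09

$634.09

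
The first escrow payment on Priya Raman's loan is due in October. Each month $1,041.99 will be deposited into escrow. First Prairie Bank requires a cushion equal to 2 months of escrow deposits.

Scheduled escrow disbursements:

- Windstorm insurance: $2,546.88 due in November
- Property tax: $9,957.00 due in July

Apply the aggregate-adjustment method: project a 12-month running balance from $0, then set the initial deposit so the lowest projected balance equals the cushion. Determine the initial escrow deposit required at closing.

$4,167.96

Cushion = 2 × $1,041.99 = $2,083.98
Trial balance (start $0, +$1,041.99 each month, − disbursements):
  Oct: +$1,041.99 → $1,041.99
  Nov: +$1,041.99 − $2,546.88 → -$462.90
  Dec: +$1,041.99 → $579.09
  Jan: +$1,041.99 → $1,621.08
  Feb: +$1,041.99 → $2,663.07
  Mar: +$1,041.99 → $3,705.06
  Apr: +$1,041.99 → $4,747.05
  May: +$1,041.99 → $5,789.04
  Jun: +$1,041.99 → $6,831.03
  Jul: +$1,041.99 − $9,957.00 → -$2,083.98
  Aug: +$1,041.99 → -$1,041.99
  Sep: +$1,041.99 → $0.00
Lowest trial balance = -$2,083.98 (Jul)
Initial deposit = cushion − low point = $2,083.98 − (-$2,083.98) = $4,167.96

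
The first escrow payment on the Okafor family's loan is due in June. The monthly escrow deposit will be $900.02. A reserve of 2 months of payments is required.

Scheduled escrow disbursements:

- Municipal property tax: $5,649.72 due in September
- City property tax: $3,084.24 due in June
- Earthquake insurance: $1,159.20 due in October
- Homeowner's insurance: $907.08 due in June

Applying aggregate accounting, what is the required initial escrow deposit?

$8,100.18

Cushion = 2 × $900.02 = $1,800.04
Trial balance (start $0, +$900.02 each month, − disbursements):
  Jun: +$900.02 − $3,991.32 → -$3,091.30
  Jul: +$900.02 → -$2,191.28
  Aug: +$900.02 → -$1,291.26
  Sep: +$900.02 − $5,649.72 → -$6,040.96
  Oct: +$900.02 − $1,159.20 → -$6,300.14
  Nov: +$900.02 → -$5,400.12
  Dec: +$900.02 → -$4,500.10
  Jan: +$900.02 → -$3,600.08
  Feb: +$900.02 → -$2,700.06
  Mar: +$900.02 → -$1,800.04
  Apr: +$900.02 → -$900.02
  May: +$900.02 → $0.00
Lowest trial balance = -$6,300.14 (Oct)
Initial deposit = cushion − low point = $1,800.04 − (-$6,300.14) = $8,100.18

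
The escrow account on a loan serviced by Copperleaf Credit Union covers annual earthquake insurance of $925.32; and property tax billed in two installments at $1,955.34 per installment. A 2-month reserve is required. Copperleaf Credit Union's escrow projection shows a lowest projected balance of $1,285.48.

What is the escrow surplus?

Earthquake insurance — $925.32 annually
Property tax — $1,955.34 × 2 = $3,910.68 annually
Yearly total = $4,836.00
Per month = $4,836.00 ÷ 12 = $403.00
Required reserve = 2 × $403.00 = $806.00
Surplus = $1,285.48 − $806.00 = $479.48

$479.48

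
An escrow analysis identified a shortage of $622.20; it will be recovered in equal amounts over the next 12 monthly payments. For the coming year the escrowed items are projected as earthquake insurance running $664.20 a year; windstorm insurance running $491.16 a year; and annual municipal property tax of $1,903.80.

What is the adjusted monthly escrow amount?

$306.78

Earthquake insurance — $664.20/yr
Windstorm insurance — $491.16/yr
Municipal property tax — $1,903.80/yr
Total per year = $664.20 + $491.16 + $1,903.80 = $3,059.16
Per month = $3,059.16 ÷ 12 = $254.93
Shortage spread = $622.20 / 12 = $51.85/mo
New monthly escrow = $254.93 + $51.85 = $306.78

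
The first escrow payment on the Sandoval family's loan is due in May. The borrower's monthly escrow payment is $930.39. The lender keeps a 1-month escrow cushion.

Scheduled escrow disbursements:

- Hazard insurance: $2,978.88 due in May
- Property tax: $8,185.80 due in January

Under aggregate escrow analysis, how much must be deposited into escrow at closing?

$3,721.56

Cushion = 1 × $930.39 = $930.39
Trial balance (start $0, +$930.39 each month, − disbursements):
  May: +$930.39 − $2,978.88 → -$2,048.49
  Jun: +$930.39 → -$1,118.10
  Jul: +$930.39 → -$187.71
  Aug: +$930.39 → $742.68
  Sep: +$930.39 → $1,673.07
  Oct: +$930.39 → $2,603.46
  Nov: +$930.39 → $3,533.85
  Dec: +$930.39 → $4,464.24
  Jan: +$930.39 − $8,185.80 → -$2,791.17
  Feb: +$930.39 → -$1,860.78
  Mar: +$930.39 → -$930.39
  Apr: +$930.39 → $0.00
Lowest trial balance = -$2,791.17 (Jan)
Initial deposit = cushion − low point = $930.39 − (-$2,791.17) = $3,721.56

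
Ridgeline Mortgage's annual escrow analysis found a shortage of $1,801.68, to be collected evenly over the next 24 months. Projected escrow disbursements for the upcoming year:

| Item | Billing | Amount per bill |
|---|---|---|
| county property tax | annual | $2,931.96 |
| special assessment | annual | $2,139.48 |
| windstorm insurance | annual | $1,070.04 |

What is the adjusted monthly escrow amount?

$586.86

County property tax = $2,931.96
Special assessment = $2,139.48
Windstorm insurance = $1,070.04
Annual escrow total = $2,931.96 + $2,139.48 + $1,070.04 = $6,141.48
Monthly escrow = $6,141.48 / 12 = $511.79
Monthly shortage recovery: $1,801.68 ÷ 24 = $75.07
Adjusted monthly = $511.79 + $75.07 = $586.86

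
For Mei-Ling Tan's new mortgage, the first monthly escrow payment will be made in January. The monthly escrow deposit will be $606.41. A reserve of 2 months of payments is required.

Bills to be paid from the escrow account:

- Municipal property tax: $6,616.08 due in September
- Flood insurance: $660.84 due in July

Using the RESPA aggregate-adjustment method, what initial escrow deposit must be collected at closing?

Cushion = 2 × $606.41 = $1,212.82
Trial balance (start $0, +$606.41 each month, − disbursements):
  Jan: +$606.41 → $606.41
  Feb: +$606.41 → $1,212.82
  Mar: +$606.41 → $1,819.23
  Apr: +$606.41 → $2,425.64
  May: +$606.41 → $3,032.05
  Jun: +$606.41 → $3,638.46
  Jul: +$606.41 − $660.84 → $3,584.03
  Aug: +$606.41 → $4,190.44
  Sep: +$606.41 − $6,616.08 → -$1,819.23
  Oct: +$606.41 → -$1,212.82
  Nov: +$606.41 → -$606.41
  Dec: +$606.41 → $0.00
Lowest trial balance = -$1,819.23 (Sep)
Initial deposit = cushion − low point = $1,212.82 − (-$1,819.23) = $3,032.05

$3,032.05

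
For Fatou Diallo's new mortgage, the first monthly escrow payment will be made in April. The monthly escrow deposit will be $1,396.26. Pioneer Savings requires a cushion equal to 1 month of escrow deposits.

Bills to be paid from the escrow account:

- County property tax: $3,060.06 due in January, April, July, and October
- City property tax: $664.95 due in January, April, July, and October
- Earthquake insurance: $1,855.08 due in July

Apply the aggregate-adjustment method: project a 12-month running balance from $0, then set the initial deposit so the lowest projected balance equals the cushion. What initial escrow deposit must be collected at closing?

$5,116.32

Cushion = 1 × $1,396.26 = $1,396.26
Trial balance (start $0, +$1,396.26 each month, − disbursements):
  Apr: +$1,396.26 − $3,725.01 → -$2,328.75
  May: +$1,396.26 → -$932.49
  Jun: +$1,396.26 → $463.77
  Jul: +$1,396.26 − $5,580.09 → -$3,720.06
  Aug: +$1,396.26 → -$2,323.80
  Sep: +$1,396.26 → -$927.54
  Oct: +$1,396.26 − $3,725.01 → -$3,256.29
  Nov: +$1,396.26 → -$1,860.03
  Dec: +$1,396.26 → -$463.77
  Jan: +$1,396.26 − $3,725.01 → -$2,792.52
  Feb: +$1,396.26 → -$1,396.26
  Mar: +$1,396.26 → $0.00
Lowest trial balance = -$3,720.06 (Jul)
Initial deposit = cushion − low point = $1,396.26 − (-$3,720.06) = $5,116.32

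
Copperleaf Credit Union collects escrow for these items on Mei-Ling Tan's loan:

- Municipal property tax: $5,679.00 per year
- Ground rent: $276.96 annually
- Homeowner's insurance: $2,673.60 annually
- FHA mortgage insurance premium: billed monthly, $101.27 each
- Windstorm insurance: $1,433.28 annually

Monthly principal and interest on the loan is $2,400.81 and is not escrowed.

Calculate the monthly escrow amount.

$939.84

Municipal property tax — $5,679.00 annually
Ground rent — $276.96 annually
Homeowner's insurance — $2,673.60 annually
FHA mortgage insurance premium — $101.27 × 12 = $1,215.24 annually
Windstorm insurance — $1,433.28 annually
Total per year = $5,679.00 + $276.96 + $2,673.60 + $1,215.24 + $1,433.28 = $11,278.08
Per month = $11,278.08 / 12 = $939.84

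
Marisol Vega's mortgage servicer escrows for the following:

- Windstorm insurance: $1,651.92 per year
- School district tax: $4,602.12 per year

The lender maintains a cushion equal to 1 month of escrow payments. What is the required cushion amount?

$521.17

Windstorm insurance: $1,651.92
School district tax: $4,602.12
Total annual escrow = $6,254.04
Base monthly escrow = $6,254.04 ÷ 12 = $521.17
Cushion = 1 × $521.17 = $521.17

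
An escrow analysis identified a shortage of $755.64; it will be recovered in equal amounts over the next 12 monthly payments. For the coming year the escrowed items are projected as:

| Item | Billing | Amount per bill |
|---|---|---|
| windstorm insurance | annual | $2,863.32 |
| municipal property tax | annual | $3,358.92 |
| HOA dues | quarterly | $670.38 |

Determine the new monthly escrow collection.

Windstorm insurance — $2,863.32 annually
Municipal property tax — $3,358.92 annually
HOA dues — $670.38 × 4 = $2,681.52 annually
Annual escrow total = $8,903.76
Monthly = $8,903.76 / 12 = $741.98
Monthly shortage recovery: $755.64 ÷ 12 = $62.97
New monthly escrow = $741.98 + $62.97 = $804.95

$804.95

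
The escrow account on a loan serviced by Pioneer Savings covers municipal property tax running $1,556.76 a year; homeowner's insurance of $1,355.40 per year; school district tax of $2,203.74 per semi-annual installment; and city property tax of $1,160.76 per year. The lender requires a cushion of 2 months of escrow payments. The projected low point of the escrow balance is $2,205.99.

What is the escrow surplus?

$792.59

Municipal property tax: $1,556.76 per year
Homeowner's insurance: $1,355.40 per year
School district tax: $2,203.74 × 2 = $4,407.48 per year
City property tax: $1,160.76 per year
Combined annual = $1,556.76 + $1,355.40 + $4,407.48 + $1,160.76 = $8,480.40
Monthly = $8,480.40 ÷ 12 = $706.70
Required cushion = 2 × $706.70 = $1,413.40
Surplus = $2,205.99 − $1,413.40 = $792.59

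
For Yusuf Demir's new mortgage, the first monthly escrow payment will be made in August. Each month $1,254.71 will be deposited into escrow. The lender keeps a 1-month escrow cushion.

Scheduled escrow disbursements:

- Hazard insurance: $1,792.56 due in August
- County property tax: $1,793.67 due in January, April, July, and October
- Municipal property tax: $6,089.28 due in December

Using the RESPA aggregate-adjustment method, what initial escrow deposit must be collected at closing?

Cushion = 1 × $1,254.71 = $1,254.71
Trial balance (start $0, +$1,254.71 each month, − disbursements):
  Aug: +$1,254.71 − $1,792.56 → -$537.85
  Sep: +$1,254.71 → $716.86
  Oct: +$1,254.71 − $1,793.67 → $177.90
  Nov: +$1,254.71 → $1,432.61
  Dec: +$1,254.71 − $6,089.28 → -$3,401.96
  Jan: +$1,254.71 − $1,793.67 → -$3,940.92
  Feb: +$1,254.71 → -$2,686.21
  Mar: +$1,254.71 → -$1,431.50
  Apr: +$1,254.71 − $1,793.67 → -$1,970.46
  May: +$1,254.71 → -$715.75
  Jun: +$1,254.71 → $538.96
  Jul: +$1,254.71 − $1,793.67 → $0.00
Lowest trial balance = -$3,940.92 (Jan)
Initial deposit = cushion − low point = $1,254.71 − (-$3,940.92) = $5,195.63

$5,195.63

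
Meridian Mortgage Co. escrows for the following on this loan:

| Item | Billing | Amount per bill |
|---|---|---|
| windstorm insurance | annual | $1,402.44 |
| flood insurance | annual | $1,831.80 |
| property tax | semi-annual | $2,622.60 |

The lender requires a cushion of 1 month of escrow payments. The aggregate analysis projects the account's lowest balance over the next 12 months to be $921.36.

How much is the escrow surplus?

Windstorm insurance — $1,402.44 per year
Flood insurance — $1,831.80 per year
Property tax — $2,622.60 × 2 = $5,245.20 per year
Yearly total = $1,402.44 + $1,831.80 + $5,245.20 = $8,479.44
Base monthly escrow = $8,479.44 / 12 = $706.62
Cushion = 1 × $706.62 = $706.62
Excess over cushion: $921.36 − $706.62 = $214.74

$214.74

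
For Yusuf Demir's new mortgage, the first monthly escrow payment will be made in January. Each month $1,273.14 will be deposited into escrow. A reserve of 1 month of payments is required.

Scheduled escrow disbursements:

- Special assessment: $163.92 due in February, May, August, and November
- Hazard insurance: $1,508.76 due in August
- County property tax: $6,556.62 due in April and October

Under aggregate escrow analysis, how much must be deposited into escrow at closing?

Cushion = 1 × $1,273.14 = $1,273.14
Trial balance (start $0, +$1,273.14 each month, − disbursements):
  Jan: +$1,273.14 → $1,273.14
  Feb: +$1,273.14 − $163.92 → $2,382.36
  Mar: +$1,273.14 → $3,655.50
  Apr: +$1,273.14 − $6,556.62 → -$1,627.98
  May: +$1,273.14 − $163.92 → -$518.76
  Jun: +$1,273.14 → $754.38
  Jul: +$1,273.14 → $2,027.52
  Aug: +$1,273.14 − $1,672.68 → $1,627.98
  Sep: +$1,273.14 → $2,901.12
  Oct: +$1,273.14 − $6,556.62 → -$2,382.36
  Nov: +$1,273.14 − $163.92 → -$1,273.14
  Dec: +$1,273.14 → $0.00
Lowest trial balance = -$2,382.36 (Oct)
Initial deposit = cushion − low point = $1,273.14 − (-$2,382.36) = $3,655.50

$3,655.50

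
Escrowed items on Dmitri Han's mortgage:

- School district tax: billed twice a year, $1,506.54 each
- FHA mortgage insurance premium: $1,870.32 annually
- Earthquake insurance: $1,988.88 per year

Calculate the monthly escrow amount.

School district tax = $1,506.54 × 2 = $3,013.08 annually
FHA mortgage insurance premium = $1,870.32 annually
Earthquake insurance = $1,988.88 annually
Combined annual = $3,013.08 + $1,870.32 + $1,988.88 = $6,872.28
Base monthly escrow = $6,872.28 ÷ 12 = $572.69

$572.69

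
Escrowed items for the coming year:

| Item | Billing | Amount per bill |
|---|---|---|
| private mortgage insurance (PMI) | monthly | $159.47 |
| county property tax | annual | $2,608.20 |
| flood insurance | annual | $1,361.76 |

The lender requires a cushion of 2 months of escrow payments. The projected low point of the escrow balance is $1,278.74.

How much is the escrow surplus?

Private mortgage insurance (PMI) — $159.47 × 12 = $1,913.64 per year
County property tax — $2,608.20 per year
Flood insurance — $1,361.76 per year
Combined annual = $1,913.64 + $2,608.20 + $1,361.76 = $5,883.60
Per month = $5,883.60 / 12 = $490.30
Cushion = 2 × $490.30 = $980.60
Surplus = $1,278.74 − $980.60 = $298.14

$298.14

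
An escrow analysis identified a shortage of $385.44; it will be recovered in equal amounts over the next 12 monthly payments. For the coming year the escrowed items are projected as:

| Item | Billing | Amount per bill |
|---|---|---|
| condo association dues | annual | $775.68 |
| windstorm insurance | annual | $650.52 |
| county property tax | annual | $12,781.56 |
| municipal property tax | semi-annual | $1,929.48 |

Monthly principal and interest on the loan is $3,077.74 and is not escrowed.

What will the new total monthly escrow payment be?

Condo association dues: $775.68/yr
Windstorm insurance: $650.52/yr
County property tax: $12,781.56/yr
Municipal property tax: $1,929.48 × 2 = $3,858.96/yr
Total annual escrow = $775.68 + $650.52 + $12,781.56 + $3,858.96 = $18,066.72
Monthly = $18,066.72 ÷ 12 = $1,505.56
Shortage per month = $385.44 / 12 = $32.12
Adjusted monthly = $1,505.56 + $32.12 = $1,537.68

$1,537.68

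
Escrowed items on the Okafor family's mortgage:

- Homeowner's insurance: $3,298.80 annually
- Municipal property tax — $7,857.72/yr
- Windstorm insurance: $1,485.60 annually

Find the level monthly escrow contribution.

$1,053.51

Homeowner's insurance — $3,298.80/yr
Municipal property tax — $7,857.72/yr
Windstorm insurance — $1,485.60/yr
Total per year = $3,298.80 + $7,857.72 + $1,485.60 = $12,642.12
Monthly escrow = $12,642.12 ÷ 12 = $1,053.51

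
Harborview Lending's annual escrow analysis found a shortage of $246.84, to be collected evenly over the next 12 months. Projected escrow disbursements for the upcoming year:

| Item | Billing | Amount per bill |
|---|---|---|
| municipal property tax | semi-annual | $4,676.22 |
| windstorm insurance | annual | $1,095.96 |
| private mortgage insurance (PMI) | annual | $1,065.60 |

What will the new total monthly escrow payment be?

Municipal property tax = $4,676.22 × 2 = $9,352.44 per year
Windstorm insurance = $1,095.96 per year
Private mortgage insurance (PMI) = $1,065.60 per year
Total per year = $11,514.00
Monthly = $11,514.00 ÷ 12 = $959.50
Shortage spread = $246.84 / 12 = $20.57/mo
New monthly escrow = $959.50 + $20.57 = $980.07

$980.07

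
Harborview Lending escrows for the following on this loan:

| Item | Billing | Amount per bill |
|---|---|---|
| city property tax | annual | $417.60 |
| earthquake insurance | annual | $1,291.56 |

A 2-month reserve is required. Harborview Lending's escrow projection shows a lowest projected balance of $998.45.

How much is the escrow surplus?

$713.59

City property tax = $417.60 annually
Earthquake insurance = $1,291.56 annually
Combined annual = $417.60 + $1,291.56 = $1,709.16
Monthly escrow = $1,709.16 / 12 = $142.43
Required reserve = 2 × $142.43 = $284.86
Excess over cushion: $998.45 − $284.86 = $713.59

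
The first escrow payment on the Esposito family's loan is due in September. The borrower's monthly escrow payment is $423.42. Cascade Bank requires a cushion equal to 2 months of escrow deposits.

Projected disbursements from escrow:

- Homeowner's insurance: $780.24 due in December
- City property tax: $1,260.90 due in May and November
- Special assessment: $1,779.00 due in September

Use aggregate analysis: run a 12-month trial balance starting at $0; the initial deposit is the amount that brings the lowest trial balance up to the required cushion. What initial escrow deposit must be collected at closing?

$2,973.30

Cushion = 2 × $423.42 = $846.84
Trial balance (start $0, +$423.42 each month, − disbursements):
  Sep: +$423.42 − $1,779.00 → -$1,355.58
  Oct: +$423.42 → -$932.16
  Nov: +$423.42 − $1,260.90 → -$1,769.64
  Dec: +$423.42 − $780.24 → -$2,126.46
  Jan: +$423.42 → -$1,703.04
  Feb: +$423.42 → -$1,279.62
  Mar: +$423.42 → -$856.20
  Apr: +$423.42 → -$432.78
  May: +$423.42 − $1,260.90 → -$1,270.26
  Jun: +$423.42 → -$846.84
  Jul: +$423.42 → -$423.42
  Aug: +$423.42 → $0.00
Lowest trial balance = -$2,126.46 (Dec)
Initial deposit = cushion − low point = $846.84 − (-$2,126.46) = $2,973.30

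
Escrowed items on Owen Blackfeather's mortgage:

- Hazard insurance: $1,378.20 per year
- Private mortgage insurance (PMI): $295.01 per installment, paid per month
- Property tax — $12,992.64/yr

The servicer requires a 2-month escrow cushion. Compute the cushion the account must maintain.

$2,985.16

Hazard insurance = $1,378.20 annually
Private mortgage insurance (PMI) = $295.01 × 12 = $3,540.12 annually
Property tax = $12,992.64 annually
Total annual escrow = $1,378.20 + $3,540.12 + $12,992.64 = $17,910.96
Per month = $17,910.96 ÷ 12 = $1,492.58
Required cushion = 2 × $1,492.58 = $2,985.16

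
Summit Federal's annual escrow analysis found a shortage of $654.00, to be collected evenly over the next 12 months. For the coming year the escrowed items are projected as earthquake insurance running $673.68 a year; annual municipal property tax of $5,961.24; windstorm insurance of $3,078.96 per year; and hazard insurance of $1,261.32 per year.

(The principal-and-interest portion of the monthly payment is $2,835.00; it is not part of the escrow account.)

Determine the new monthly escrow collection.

Earthquake insurance: $673.68
Municipal property tax: $5,961.24
Windstorm insurance: $3,078.96
Hazard insurance: $1,261.32
Total per year = $673.68 + $5,961.24 + $3,078.96 + $1,261.32 = $10,975.20
Per month = $10,975.20 ÷ 12 = $914.60
Shortage spread = $654.00 ÷ 12 = $54.50/mo
Adjusted monthly = $914.60 + $54.50 = $969.10

$969.10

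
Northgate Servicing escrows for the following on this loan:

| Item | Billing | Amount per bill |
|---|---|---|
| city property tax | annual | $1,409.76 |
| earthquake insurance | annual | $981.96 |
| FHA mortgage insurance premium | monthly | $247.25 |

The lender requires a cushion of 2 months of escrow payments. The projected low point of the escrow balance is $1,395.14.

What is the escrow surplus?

$502.02

City property tax: $1,409.76 per year
Earthquake insurance: $981.96 per year
FHA mortgage insurance premium: $247.25 × 12 = $2,967.00 per year
Total annual escrow = $5,358.72
Monthly = $5,358.72 / 12 = $446.56
Cushion = 2 × $446.56 = $893.12
Excess over cushion: $1,395.14 − $893.12 = $502.02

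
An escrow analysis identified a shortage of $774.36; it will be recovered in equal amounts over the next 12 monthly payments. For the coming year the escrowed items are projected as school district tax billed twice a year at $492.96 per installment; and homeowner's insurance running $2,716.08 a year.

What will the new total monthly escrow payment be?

$373.03

School district tax — $492.96 × 2 = $985.92
Homeowner's insurance — $2,716.08
Total per year = $985.92 + $2,716.08 = $3,702.00
Monthly = $3,702.00 / 12 = $308.50
Monthly shortage recovery: $774.36 / 12 = $64.53
Adjusted monthly = $308.50 + $64.53 = $373.03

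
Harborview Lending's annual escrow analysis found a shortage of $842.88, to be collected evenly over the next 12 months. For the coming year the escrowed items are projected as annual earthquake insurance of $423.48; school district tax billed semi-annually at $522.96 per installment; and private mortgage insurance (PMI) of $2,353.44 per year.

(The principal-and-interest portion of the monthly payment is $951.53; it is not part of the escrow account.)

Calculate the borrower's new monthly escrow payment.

Earthquake insurance = $423.48 annually
School district tax = $522.96 × 2 = $1,045.92 annually
Private mortgage insurance (PMI) = $2,353.44 annually
Total per year = $3,822.84
Monthly escrow = $3,822.84 ÷ 12 = $318.57
Monthly shortage recovery: $842.88 ÷ 12 = $70.24
New monthly escrow = $318.57 + $70.24 = $388.81

$388.81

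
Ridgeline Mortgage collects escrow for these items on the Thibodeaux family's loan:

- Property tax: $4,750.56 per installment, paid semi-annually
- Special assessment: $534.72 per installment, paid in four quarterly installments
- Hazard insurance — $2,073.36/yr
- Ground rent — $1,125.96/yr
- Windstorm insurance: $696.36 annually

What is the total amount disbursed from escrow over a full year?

$15,535.68

Property tax — $4,750.56 × 2 = $9,501.12 per year
Special assessment — $534.72 × 4 = $2,138.88 per year
Hazard insurance — $2,073.36 per year
Ground rent — $1,125.96 per year
Windstorm insurance — $696.36 per year
Total per year = $9,501.12 + $2,138.88 + $2,073.36 + $1,125.96 + $696.36 = $15,535.68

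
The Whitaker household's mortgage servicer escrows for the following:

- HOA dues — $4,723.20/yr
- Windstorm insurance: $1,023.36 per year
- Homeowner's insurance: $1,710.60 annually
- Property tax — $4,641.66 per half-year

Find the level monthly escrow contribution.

$1,395.04

HOA dues: $4,723.20
Windstorm insurance: $1,023.36
Homeowner's insurance: $1,710.60
Property tax: $4,641.66 × 2 = $9,283.32
Total annual escrow = $16,740.48
Monthly = $16,740.48 / 12 = $1,395.04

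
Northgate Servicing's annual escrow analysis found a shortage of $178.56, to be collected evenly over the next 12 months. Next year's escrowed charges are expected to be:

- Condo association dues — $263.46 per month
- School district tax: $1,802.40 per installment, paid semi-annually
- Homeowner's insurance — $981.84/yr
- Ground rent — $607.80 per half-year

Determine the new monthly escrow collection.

$761.86

Condo association dues = $263.46 × 12 = $3,161.52 per year
School district tax = $1,802.40 × 2 = $3,604.80 per year
Homeowner's insurance = $981.84 per year
Ground rent = $607.80 × 2 = $1,215.60 per year
Total annual escrow = $8,963.76
Per month = $8,963.76 / 12 = $746.98
Monthly shortage recovery: $178.56 ÷ 12 = $14.88
New monthly escrow = $746.98 + $14.88 = $761.86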